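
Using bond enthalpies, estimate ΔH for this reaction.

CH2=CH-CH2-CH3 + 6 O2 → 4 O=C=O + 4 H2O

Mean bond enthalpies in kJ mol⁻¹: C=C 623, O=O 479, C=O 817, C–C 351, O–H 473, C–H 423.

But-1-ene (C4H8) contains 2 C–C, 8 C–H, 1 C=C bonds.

Bonds broken (reactants):
  C–C: 2 × 351 = 702
  C–H: 8 × 423 = 3384
  C=C: 1 × 623 = 623
  O=O: 6 × 479 = 2874
  Σ(broken) = 7583 kJ
Bonds formed (products):
  C=O: 8 × 817 = 6536
  O–H: 8 × 473 = 3784
  Σ(formed) = 10320 kJ
ΔH = Σ(broken) − Σ(formed) = 7583 − 10320 = −2737 kJ

ΔH ≈ −2737 kJ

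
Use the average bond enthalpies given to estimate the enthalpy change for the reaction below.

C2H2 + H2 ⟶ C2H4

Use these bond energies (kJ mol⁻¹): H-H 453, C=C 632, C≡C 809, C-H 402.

ΔH ≈ −174 kJ

Bonds broken (reactants):
  C≡C: 1 × 809 = 809
  C-H: 2 × 402 = 804
  H-H: 1 × 453 = 453
  Σ(broken) = 2066 kJ
Bonds formed (products):
  C-H: 4 × 402 = 1608
  C=C: 1 × 632 = 632
  Σ(formed) = 2240 kJ
ΔH = Σ(broken) − Σ(formed) = 2066 − 2240 = −174 kJ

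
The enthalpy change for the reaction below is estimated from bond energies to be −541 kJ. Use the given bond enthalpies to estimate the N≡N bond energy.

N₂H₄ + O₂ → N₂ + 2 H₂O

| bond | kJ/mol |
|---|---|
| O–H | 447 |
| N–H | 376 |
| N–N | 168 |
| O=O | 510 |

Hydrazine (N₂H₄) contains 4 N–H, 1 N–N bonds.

Let D be the N≡N bond energy.
Σ(broken) = 4×376 + 1×168 + 1×510 = 2182
Σ(formed) = 1×D + 4×447 = 1788 + D
ΔH = Σ(broken) − Σ(formed) = (2182) − (1788 + D) = +394 − D
Setting this equal to −541 kJ gives D = 935 kJ/mol.

D(N≡N) ≈ 935 kJ/mol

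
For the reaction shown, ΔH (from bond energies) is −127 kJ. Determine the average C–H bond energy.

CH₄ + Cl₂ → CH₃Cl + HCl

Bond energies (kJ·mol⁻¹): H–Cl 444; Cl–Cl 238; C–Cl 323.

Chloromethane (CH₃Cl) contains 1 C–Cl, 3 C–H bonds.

Let D be the C–H bond energy.
Σ(broken) = 4×D + 1×238 = 238 + 4D
Σ(formed) = 1×323 + 3×D + 1×444 = 767 + 3D
ΔH = Σ(broken) − Σ(formed) = (238 + 4D) − (767 + 3D) = −529 + D
Setting this equal to −127 kJ gives D = 402 kJ/mol.

D(C–H) ≈ 402 kJ/mol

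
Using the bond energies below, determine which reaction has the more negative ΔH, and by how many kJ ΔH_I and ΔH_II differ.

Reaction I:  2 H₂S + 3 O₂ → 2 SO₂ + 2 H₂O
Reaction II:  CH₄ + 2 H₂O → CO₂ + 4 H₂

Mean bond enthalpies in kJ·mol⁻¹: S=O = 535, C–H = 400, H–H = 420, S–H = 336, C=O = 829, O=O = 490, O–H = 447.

Reaction I, by 1164 kJ

Reaction I:
  Bonds broken (reactants):
    O=O: 3 × 490 = 1470
    S–H: 4 × 336 = 1344
    Σ(broken) = 2814 kJ
  Bonds formed (products):
    O–H: 4 × 447 = 1788
    S=O: 4 × 535 = 2140
    Σ(formed) = 3928 kJ
  ΔH_I = 2814 − 3928 = −1114 kJ
Reaction II:
  Bonds broken (reactants):
    C–H: 4 × 400 = 1600
    O–H: 4 × 447 = 1788
    Σ(broken) = 3388 kJ
  Bonds formed (products):
    C=O: 2 × 829 = 1658
    H–H: 4 × 420 = 1680
    Σ(formed) = 3338 kJ
  ΔH_II = 3388 − 3338 = +50 kJ
ΔH_I − ΔH_II = −1164 kJ, so reaction I has the more negative ΔH; |ΔH_I − ΔH_II| = 1164 kJ.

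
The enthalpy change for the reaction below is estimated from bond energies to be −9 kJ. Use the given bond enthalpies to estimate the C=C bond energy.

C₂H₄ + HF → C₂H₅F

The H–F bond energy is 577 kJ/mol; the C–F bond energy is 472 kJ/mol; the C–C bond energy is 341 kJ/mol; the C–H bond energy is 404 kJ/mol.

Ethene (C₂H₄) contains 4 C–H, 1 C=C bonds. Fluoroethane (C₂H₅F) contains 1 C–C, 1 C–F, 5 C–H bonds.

D(C=C) ≈ 631 kJ/mol

Let D be the C=C bond energy.
Σ(broken) = 4×404 + 1×D + 1×577 = 2193 + D
Σ(formed) = 1×341 + 1×472 + 5×404 = 2833
ΔH = Σ(broken) − Σ(formed) = (2193 + D) − (2833) = −640 + D
Setting this equal to −9 kJ gives D = 631 kJ/mol.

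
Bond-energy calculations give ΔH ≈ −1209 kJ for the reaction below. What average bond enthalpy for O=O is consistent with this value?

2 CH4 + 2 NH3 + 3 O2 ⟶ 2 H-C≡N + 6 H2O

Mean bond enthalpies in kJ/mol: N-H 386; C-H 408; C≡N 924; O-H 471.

D(O=O) ≈ 509 kJ/mol

Let D be the O=O bond energy.
Σ(broken) = 8×408 + 6×386 + 3×D = 5580 + 3D
Σ(formed) = 2×924 + 2×408 + 12×471 = 8316
ΔH = Σ(broken) − Σ(formed) = (5580 + 3D) − (8316) = −2736 + 3D
Setting this equal to −1209 kJ gives 3D = 1527, so D = 509 kJ/mol.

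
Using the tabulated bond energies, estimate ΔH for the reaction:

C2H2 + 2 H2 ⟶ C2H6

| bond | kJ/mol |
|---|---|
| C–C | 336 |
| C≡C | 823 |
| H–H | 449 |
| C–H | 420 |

ΔH ≈ −295 kJ

Bonds broken (reactants):
  C≡C: 1 × 823 = 823
  C–H: 2 × 420 = 840
  H–H: 2 × 449 = 898
  Σ(broken) = 2561 kJ
Bonds formed (products):
  C–C: 1 × 336 = 336
  C–H: 6 × 420 = 2520
  Σ(formed) = 2856 kJ
ΔH = Σ(broken) − Σ(formed) = 2561 − 2856 = −295 kJ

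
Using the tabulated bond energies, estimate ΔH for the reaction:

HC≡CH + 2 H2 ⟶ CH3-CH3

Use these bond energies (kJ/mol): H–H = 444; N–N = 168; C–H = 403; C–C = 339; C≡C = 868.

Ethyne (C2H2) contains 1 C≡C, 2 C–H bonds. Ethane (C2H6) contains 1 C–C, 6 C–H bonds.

ΔH ≈ −195 kJ

Bonds broken (reactants):
  C≡C: 1 × 868 = 868
  C–H: 2 × 403 = 806
  H–H: 2 × 444 = 888
  Σ(broken) = 2562 kJ
Bonds formed (products):
  C–C: 1 × 339 = 339
  C–H: 6 × 403 = 2418
  Σ(formed) = 2757 kJ
ΔH = Σ(broken) − Σ(formed) = 2562 − 2757 = −195 kJ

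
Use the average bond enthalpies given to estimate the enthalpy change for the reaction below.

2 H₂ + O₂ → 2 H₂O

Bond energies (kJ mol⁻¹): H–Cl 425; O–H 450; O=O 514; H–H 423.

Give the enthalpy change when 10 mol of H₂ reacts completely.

Bonds broken (reactants):
  H–H: 2 × 423 = 846
  O=O: 1 × 514 = 514
  Σ(broken) = 1360 kJ
Bonds formed (products):
  O–H: 4 × 450 = 1800
  Σ(formed) = 1800 kJ
ΔH = Σ(broken) − Σ(formed) = 1360 − 1800 = −440 kJ
For 5× the reaction as written: 5 × (−440) = −2200 kJ

ΔH = −2200 kJ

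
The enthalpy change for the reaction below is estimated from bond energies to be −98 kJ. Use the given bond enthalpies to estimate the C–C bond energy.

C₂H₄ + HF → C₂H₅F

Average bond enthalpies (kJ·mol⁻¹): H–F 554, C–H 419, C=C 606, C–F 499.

Let D be the C–C bond energy.
Σ(broken) = 4×419 + 1×606 + 1×554 = 2836
Σ(formed) = 1×D + 1×499 + 5×419 = 2594 + D
ΔH = Σ(broken) − Σ(formed) = (2836) − (2594 + D) = +242 − D
Setting this equal to −98 kJ gives D = 340 kJ/mol.

D(C–C) ≈ 340 kJ/mol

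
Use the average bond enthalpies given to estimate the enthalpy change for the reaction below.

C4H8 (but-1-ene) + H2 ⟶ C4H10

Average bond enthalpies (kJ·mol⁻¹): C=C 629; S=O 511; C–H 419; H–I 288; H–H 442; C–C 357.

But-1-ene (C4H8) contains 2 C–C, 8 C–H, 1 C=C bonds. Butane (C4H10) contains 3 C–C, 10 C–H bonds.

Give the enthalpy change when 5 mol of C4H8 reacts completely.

ΔH = −620 kJ

Bonds broken (reactants):
  C–C: 2 × 357 = 714
  C–H: 8 × 419 = 3352
  C=C: 1 × 629 = 629
  H–H: 1 × 442 = 442
  Σ(broken) = 5137 kJ
Bonds formed (products):
  C–C: 3 × 357 = 1071
  C–H: 10 × 419 = 4190
  Σ(formed) = 5261 kJ
ΔH = Σ(broken) − Σ(formed) = 5137 − 5261 = −124 kJ
For 5× the reaction as written: 5 × (−124) = −620 kJ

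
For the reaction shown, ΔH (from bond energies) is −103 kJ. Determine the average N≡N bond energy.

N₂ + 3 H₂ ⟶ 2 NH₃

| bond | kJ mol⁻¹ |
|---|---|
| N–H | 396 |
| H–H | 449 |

D(N≡N) ≈ 926 kJ/mol

Let D be the N≡N bond energy.
Σ(broken) = 3×449 + 1×D = 1347 + D
Σ(formed) = 6×396 = 2376
ΔH = Σ(broken) − Σ(formed) = (1347 + D) − (2376) = −1029 + D
Setting this equal to −103 kJ gives D = 926 kJ/mol.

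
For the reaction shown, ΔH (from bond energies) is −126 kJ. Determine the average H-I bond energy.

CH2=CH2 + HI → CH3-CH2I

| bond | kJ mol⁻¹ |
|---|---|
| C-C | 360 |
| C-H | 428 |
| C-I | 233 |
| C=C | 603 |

Let D be the H-I bond energy.
Σ(broken) = 4×428 + 1×603 + 1×D = 2315 + D
Σ(formed) = 1×360 + 5×428 + 1×233 = 2733
ΔH = Σ(broken) − Σ(formed) = (2315 + D) − (2733) = −418 + D
Setting this equal to −126 kJ gives D = 292 kJ/mol.

D(H-I) ≈ 292 kJ/mol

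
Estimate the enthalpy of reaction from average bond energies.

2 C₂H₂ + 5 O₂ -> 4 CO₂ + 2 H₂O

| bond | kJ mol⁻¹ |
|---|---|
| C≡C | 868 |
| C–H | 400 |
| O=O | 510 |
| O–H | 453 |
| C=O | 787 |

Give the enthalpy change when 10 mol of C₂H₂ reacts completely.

Bonds broken (reactants):
  C≡C: 2 × 868 = 1736
  C–H: 4 × 400 = 1600
  O=O: 5 × 510 = 2550
  Σ(broken) = 5886 kJ
Bonds formed (products):
  C=O: 8 × 787 = 6296
  O–H: 4 × 453 = 1812
  Σ(formed) = 8108 kJ
ΔH = Σ(broken) − Σ(formed) = 5886 − 8108 = −2222 kJ
For 5× the reaction as written: 5 × (−2222) = −11110 kJ

ΔH = −11110 kJ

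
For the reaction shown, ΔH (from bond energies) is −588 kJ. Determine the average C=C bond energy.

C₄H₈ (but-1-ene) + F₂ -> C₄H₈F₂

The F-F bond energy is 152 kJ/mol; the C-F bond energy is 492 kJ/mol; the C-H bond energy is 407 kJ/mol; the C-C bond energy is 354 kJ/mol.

Let D be the C=C bond energy.
Σ(broken) = 2×354 + 8×407 + 1×D + 1×152 = 4116 + D
Σ(formed) = 3×354 + 2×492 + 8×407 = 5302
ΔH = Σ(broken) − Σ(formed) = (4116 + D) − (5302) = −1186 + D
Setting this equal to −588 kJ gives D = 598 kJ/mol.

D(C=C) ≈ 598 kJ/mol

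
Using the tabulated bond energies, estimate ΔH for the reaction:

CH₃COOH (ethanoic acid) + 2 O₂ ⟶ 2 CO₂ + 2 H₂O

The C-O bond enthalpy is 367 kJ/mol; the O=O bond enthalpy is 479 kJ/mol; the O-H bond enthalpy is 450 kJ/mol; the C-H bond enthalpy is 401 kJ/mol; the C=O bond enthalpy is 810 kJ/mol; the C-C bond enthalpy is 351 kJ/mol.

Bonds broken (reactants):
  C-C: 1 × 351 = 351
  C-H: 3 × 401 = 1203
  C-O: 1 × 367 = 367
  C=O: 1 × 810 = 810
  O-H: 1 × 450 = 450
  O=O: 2 × 479 = 958
  Σ(broken) = 4139 kJ
Bonds formed (products):
  C=O: 4 × 810 = 3240
  O-H: 4 × 450 = 1800
  Σ(formed) = 5040 kJ
ΔH = Σ(broken) − Σ(formed) = 4139 − 5040 = −901 kJ

ΔH ≈ −901 kJ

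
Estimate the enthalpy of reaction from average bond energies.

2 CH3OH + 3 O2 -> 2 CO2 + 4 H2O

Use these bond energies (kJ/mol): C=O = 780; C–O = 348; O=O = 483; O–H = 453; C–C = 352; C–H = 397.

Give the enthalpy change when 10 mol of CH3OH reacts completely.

Bonds broken (reactants):
  C–H: 6 × 397 = 2382
  C–O: 2 × 348 = 696
  O–H: 2 × 453 = 906
  O=O: 3 × 483 = 1449
  Σ(broken) = 5433 kJ
Bonds formed (products):
  C=O: 4 × 780 = 3120
  O–H: 8 × 453 = 3624
  Σ(formed) = 6744 kJ
ΔH = Σ(broken) − Σ(formed) = 5433 − 6744 = −1311 kJ
For 5× the reaction as written: 5 × (−1311) = −6555 kJ

ΔH = −6555 kJ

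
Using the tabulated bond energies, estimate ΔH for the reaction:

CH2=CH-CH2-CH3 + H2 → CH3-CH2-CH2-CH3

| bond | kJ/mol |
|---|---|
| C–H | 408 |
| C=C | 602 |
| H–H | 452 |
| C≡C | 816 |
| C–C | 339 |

ΔH ≈ −101 kJ

Bonds broken (reactants):
  C–C: 2 × 339 = 678
  C–H: 8 × 408 = 3264
  C=C: 1 × 602 = 602
  H–H: 1 × 452 = 452
  Σ(broken) = 4996 kJ
Bonds formed (products):
  C–C: 3 × 339 = 1017
  C–H: 10 × 408 = 4080
  Σ(formed) = 5097 kJ
ΔH = Σ(broken) − Σ(formed) = 4996 − 5097 = −101 kJ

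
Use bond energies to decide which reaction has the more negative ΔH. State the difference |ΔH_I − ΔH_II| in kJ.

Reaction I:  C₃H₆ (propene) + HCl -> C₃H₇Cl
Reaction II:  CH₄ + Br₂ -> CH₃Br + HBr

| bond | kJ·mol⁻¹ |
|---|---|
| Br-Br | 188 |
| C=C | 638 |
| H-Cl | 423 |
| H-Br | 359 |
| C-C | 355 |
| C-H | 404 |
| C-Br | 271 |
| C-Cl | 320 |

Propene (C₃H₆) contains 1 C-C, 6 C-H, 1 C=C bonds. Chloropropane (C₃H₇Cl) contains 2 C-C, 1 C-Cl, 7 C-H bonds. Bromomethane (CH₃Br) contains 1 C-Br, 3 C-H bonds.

Reaction II, by 20 kJ

Reaction I:
  Bonds broken (reactants):
    C-C: 1 × 355 = 355
    C-H: 6 × 404 = 2424
    C=C: 1 × 638 = 638
    H-Cl: 1 × 423 = 423
    Σ(broken) = 3840 kJ
  Bonds formed (products):
    C-C: 2 × 355 = 710
    C-Cl: 1 × 320 = 320
    C-H: 7 × 404 = 2828
    Σ(formed) = 3858 kJ
  ΔH_I = 3840 − 3858 = −18 kJ
Reaction II:
  Bonds broken (reactants):
    Br-Br: 1 × 188 = 188
    C-H: 4 × 404 = 1616
    Σ(broken) = 1804 kJ
  Bonds formed (products):
    C-Br: 1 × 271 = 271
    C-H: 3 × 404 = 1212
    H-Br: 1 × 359 = 359
    Σ(formed) = 1842 kJ
  ΔH_II = 1804 − 1842 = −38 kJ
ΔH_I − ΔH_II = +20 kJ, so reaction II has the more negative ΔH; |ΔH_I − ΔH_II| = 20 kJ.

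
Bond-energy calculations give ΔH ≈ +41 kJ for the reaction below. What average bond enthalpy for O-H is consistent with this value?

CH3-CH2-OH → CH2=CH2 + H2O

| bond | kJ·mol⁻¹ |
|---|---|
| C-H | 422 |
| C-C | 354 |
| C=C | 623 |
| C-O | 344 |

D(O-H) ≈ 456 kJ/mol

Let D be the O-H bond energy.
Σ(broken) = 1×354 + 5×422 + 1×344 + 1×D = 2808 + D
Σ(formed) = 4×422 + 1×623 + 2×D = 2311 + 2D
ΔH = Σ(broken) − Σ(formed) = (2808 + D) − (2311 + 2D) = +497 − D
Setting this equal to +41 kJ gives D = 456 kJ/mol.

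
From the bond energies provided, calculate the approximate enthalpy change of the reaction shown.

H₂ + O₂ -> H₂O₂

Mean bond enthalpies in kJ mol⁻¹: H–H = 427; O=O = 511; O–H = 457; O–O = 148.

ΔH ≈ −124 kJ

Bonds broken (reactants):
  H–H: 1 × 427 = 427
  O=O: 1 × 511 = 511
  Σ(broken) = 938 kJ
Bonds formed (products):
  O–H: 2 × 457 = 914
  O–O: 1 × 148 = 148
  Σ(formed) = 1062 kJ
ΔH = Σ(broken) − Σ(formed) = 938 − 1062 = −124 kJ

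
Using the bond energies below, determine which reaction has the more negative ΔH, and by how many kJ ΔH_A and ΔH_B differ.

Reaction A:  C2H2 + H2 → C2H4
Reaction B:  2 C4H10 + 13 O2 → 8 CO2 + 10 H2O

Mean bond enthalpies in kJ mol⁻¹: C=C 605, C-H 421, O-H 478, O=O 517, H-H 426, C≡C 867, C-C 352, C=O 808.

Reaction A:
  Bonds broken (reactants):
    C≡C: 1 × 867 = 867
    C-H: 2 × 421 = 842
    H-H: 1 × 426 = 426
    Σ(broken) = 2135 kJ
  Bonds formed (products):
    C-H: 4 × 421 = 1684
    C=C: 1 × 605 = 605
    Σ(formed) = 2289 kJ
  ΔH_A = 2135 − 2289 = −154 kJ
Reaction B:
  Bonds broken (reactants):
    C-C: 6 × 352 = 2112
    C-H: 20 × 421 = 8420
    O=O: 13 × 517 = 6721
    Σ(broken) = 17253 kJ
  Bonds formed (products):
    C=O: 16 × 808 = 12928
    O-H: 20 × 478 = 9560
    Σ(formed) = 22488 kJ
  ΔH_B = 17253 − 22488 = −5235 kJ
ΔH_A − ΔH_B = +5081 kJ, so reaction B has the more negative ΔH; |ΔH_A − ΔH_B| = 5081 kJ.

Reaction B, by 5081 kJ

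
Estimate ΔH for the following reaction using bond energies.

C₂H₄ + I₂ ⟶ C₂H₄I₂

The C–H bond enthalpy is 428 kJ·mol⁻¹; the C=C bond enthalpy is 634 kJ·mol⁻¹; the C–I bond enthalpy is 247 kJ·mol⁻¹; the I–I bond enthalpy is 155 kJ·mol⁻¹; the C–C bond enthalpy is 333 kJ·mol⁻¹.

Bonds broken (reactants):
  C–H: 4 × 428 = 1712
  C=C: 1 × 634 = 634
  I–I: 1 × 155 = 155
  Σ(broken) = 2501 kJ
Bonds formed (products):
  C–C: 1 × 333 = 333
  C–H: 4 × 428 = 1712
  C–I: 2 × 247 = 494
  Σ(formed) = 2539 kJ
ΔH = Σ(broken) − Σ(formed) = 2501 − 2539 = −38 kJ

ΔH ≈ −38 kJ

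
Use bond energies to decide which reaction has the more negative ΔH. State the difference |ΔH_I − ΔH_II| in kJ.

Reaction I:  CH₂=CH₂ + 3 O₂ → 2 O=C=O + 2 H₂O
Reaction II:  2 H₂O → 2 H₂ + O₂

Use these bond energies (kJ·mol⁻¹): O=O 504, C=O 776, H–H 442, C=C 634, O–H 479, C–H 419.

Reaction I:
  Bonds broken (reactants):
    C–H: 4 × 419 = 1676
    C=C: 1 × 634 = 634
    O=O: 3 × 504 = 1512
    Σ(broken) = 3822 kJ
  Bonds formed (products):
    C=O: 4 × 776 = 3104
    O–H: 4 × 479 = 1916
    Σ(formed) = 5020 kJ
  ΔH_I = 3822 − 5020 = −1198 kJ
Reaction II:
  Bonds broken (reactants):
    O–H: 4 × 479 = 1916
    Σ(broken) = 1916 kJ
  Bonds formed (products):
    H–H: 2 × 442 = 884
    O=O: 1 × 504 = 504
    Σ(formed) = 1388 kJ
  ΔH_II = 1916 − 1388 = +528 kJ
ΔH_I − ΔH_II = −1726 kJ, so reaction I has the more negative ΔH; |ΔH_I − ΔH_II| = 1726 kJ.

Reaction I, by 1726 kJ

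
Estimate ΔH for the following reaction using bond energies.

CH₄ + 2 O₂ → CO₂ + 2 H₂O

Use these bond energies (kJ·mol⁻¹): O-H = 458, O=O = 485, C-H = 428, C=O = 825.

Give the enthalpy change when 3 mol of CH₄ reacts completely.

Bonds broken (reactants):
  C-H: 4 × 428 = 1712
  O=O: 2 × 485 = 970
  Σ(broken) = 2682 kJ
Bonds formed (products):
  C=O: 2 × 825 = 1650
  O-H: 4 × 458 = 1832
  Σ(formed) = 3482 kJ
ΔH = Σ(broken) − Σ(formed) = 2682 − 3482 = −800 kJ
For 3× the reaction as written: 3 × (−800) = −2400 kJ

ΔH = −2400 kJ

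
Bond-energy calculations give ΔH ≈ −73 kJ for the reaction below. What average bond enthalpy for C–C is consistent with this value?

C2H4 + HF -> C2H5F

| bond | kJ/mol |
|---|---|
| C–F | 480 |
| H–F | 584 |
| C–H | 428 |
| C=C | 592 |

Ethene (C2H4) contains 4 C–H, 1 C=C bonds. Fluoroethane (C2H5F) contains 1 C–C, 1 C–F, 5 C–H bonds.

Let D be the C–C bond energy.
Σ(broken) = 4×428 + 1×592 + 1×584 = 2888
Σ(formed) = 1×D + 1×480 + 5×428 = 2620 + D
ΔH = Σ(broken) − Σ(formed) = (2888) − (2620 + D) = +268 − D
Setting this equal to −73 kJ gives D = 341 kJ/mol.

D(C–C) ≈ 341 kJ/mol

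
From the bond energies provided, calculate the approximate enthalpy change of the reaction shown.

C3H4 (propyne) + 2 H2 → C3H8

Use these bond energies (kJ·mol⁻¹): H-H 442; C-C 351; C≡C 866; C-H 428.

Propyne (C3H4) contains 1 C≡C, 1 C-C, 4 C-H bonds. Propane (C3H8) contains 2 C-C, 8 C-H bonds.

Bonds broken (reactants):
  C≡C: 1 × 866 = 866
  C-C: 1 × 351 = 351
  C-H: 4 × 428 = 1712
  H-H: 2 × 442 = 884
  Σ(broken) = 3813 kJ
Bonds formed (products):
  C-C: 2 × 351 = 702
  C-H: 8 × 428 = 3424
  Σ(formed) = 4126 kJ
ΔH = Σ(broken) − Σ(formed) = 3813 − 4126 = −313 kJ

ΔH ≈ −313 kJ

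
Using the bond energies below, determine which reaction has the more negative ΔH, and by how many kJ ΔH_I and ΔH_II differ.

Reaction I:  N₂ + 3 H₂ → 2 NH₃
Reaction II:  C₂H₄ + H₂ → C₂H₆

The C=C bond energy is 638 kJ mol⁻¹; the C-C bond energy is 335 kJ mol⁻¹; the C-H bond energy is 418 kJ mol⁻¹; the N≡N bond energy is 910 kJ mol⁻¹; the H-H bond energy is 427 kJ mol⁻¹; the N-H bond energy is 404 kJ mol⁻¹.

Reaction I:
  Bonds broken (reactants):
    H-H: 3 × 427 = 1281
    N≡N: 1 × 910 = 910
    Σ(broken) = 2191 kJ
  Bonds formed (products):
    N-H: 6 × 404 = 2424
    Σ(formed) = 2424 kJ
  ΔH_I = 2191 − 2424 = −233 kJ
Reaction II:
  Bonds broken (reactants):
    C-H: 4 × 418 = 1672
    C=C: 1 × 638 = 638
    H-H: 1 × 427 = 427
    Σ(broken) = 2737 kJ
  Bonds formed (products):
    C-C: 1 × 335 = 335
    C-H: 6 × 418 = 2508
    Σ(formed) = 2843 kJ
  ΔH_II = 2737 − 2843 = −106 kJ
ΔH_I − ΔH_II = −127 kJ, so reaction I has the more negative ΔH; |ΔH_I − ΔH_II| = 127 kJ.

Reaction I, by 127 kJ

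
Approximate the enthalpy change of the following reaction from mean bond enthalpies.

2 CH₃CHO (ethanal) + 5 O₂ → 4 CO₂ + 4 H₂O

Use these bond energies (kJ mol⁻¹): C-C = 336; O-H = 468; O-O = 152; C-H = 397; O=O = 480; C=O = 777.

Bonds broken (reactants):
  C-C: 2 × 336 = 672
  C-H: 8 × 397 = 3176
  C=O: 2 × 777 = 1554
  O=O: 5 × 480 = 2400
  Σ(broken) = 7802 kJ
Bonds formed (products):
  C=O: 8 × 777 = 6216
  O-H: 8 × 468 = 3744
  Σ(formed) = 9960 kJ
ΔH = Σ(broken) − Σ(formed) = 7802 − 9960 = −2158 kJ

ΔH ≈ −2158 kJ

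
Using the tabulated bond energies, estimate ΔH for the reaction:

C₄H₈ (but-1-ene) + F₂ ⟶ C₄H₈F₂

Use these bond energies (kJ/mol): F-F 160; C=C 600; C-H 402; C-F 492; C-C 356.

ΔH ≈ −580 kJ

Bonds broken (reactants):
  C-C: 2 × 356 = 712
  C-H: 8 × 402 = 3216
  C=C: 1 × 600 = 600
  F-F: 1 × 160 = 160
  Σ(broken) = 4688 kJ
Bonds formed (products):
  C-C: 3 × 356 = 1068
  C-F: 2 × 492 = 984
  C-H: 8 × 402 = 3216
  Σ(formed) = 5268 kJ
ΔH = Σ(broken) − Σ(formed) = 4688 − 5268 = −580 kJ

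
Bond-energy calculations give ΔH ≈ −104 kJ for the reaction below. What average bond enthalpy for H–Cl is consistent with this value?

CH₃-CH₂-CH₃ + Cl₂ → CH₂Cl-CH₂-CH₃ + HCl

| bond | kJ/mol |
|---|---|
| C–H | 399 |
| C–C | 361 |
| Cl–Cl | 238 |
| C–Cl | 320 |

Let D be the H–Cl bond energy.
Σ(broken) = 2×361 + 8×399 + 1×238 = 4152
Σ(formed) = 2×361 + 1×320 + 7×399 + 1×D = 3835 + D
ΔH = Σ(broken) − Σ(formed) = (4152) − (3835 + D) = +317 − D
Setting this equal to −104 kJ gives D = 421 kJ/mol.

D(H–Cl) ≈ 421 kJ/mol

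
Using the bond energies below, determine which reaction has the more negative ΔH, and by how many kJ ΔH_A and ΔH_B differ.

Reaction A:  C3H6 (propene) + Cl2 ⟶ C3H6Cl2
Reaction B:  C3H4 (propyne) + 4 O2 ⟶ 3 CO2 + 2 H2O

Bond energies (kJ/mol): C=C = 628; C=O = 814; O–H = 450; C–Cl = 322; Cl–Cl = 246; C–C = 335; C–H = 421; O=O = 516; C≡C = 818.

Reaction A:
  Bonds broken (reactants):
    C–C: 1 × 335 = 335
    C–H: 6 × 421 = 2526
    C=C: 1 × 628 = 628
    Cl–Cl: 1 × 246 = 246
    Σ(broken) = 3735 kJ
  Bonds formed (products):
    C–C: 2 × 335 = 670
    C–Cl: 2 × 322 = 644
    C–H: 6 × 421 = 2526
    Σ(formed) = 3840 kJ
  ΔH_A = 3735 − 3840 = −105 kJ
Reaction B:
  Bonds broken (reactants):
    C≡C: 1 × 818 = 818
    C–C: 1 × 335 = 335
    C–H: 4 × 421 = 1684
    O=O: 4 × 516 = 2064
    Σ(broken) = 4901 kJ
  Bonds formed (products):
    C=O: 6 × 814 = 4884
    O–H: 4 × 450 = 1800
    Σ(formed) = 6684 kJ
  ΔH_B = 4901 − 6684 = −1783 kJ
ΔH_A − ΔH_B = +1678 kJ, so reaction B has the more negative ΔH; |ΔH_A − ΔH_B| = 1678 kJ.

Reaction B, by 1678 kJ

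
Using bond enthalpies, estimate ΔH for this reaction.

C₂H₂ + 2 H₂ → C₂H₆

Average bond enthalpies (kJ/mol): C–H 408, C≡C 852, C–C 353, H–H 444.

ΔH ≈ −245 kJ

Bonds broken (reactants):
  C≡C: 1 × 852 = 852
  C–H: 2 × 408 = 816
  H–H: 2 × 444 = 888
  Σ(broken) = 2556 kJ
Bonds formed (products):
  C–C: 1 × 353 = 353
  C–H: 6 × 408 = 2448
  Σ(formed) = 2801 kJ
ΔH = Σ(broken) − Σ(formed) = 2556 − 2801 = −245 kJ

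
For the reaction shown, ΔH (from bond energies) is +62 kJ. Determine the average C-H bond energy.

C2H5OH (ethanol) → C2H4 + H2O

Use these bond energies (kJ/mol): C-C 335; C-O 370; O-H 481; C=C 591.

D(C-H) ≈ 429 kJ/mol

Let D be the C-H bond energy.
Σ(broken) = 1×335 + 5×D + 1×370 + 1×481 = 1186 + 5D
Σ(formed) = 4×D + 1×591 + 2×481 = 1553 + 4D
ΔH = Σ(broken) − Σ(formed) = (1186 + 5D) − (1553 + 4D) = −367 + D
Setting this equal to +62 kJ gives D = 429 kJ/mol.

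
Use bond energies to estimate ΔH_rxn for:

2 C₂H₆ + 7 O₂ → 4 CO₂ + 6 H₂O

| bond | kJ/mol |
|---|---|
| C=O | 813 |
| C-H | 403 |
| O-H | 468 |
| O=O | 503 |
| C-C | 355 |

ΔH ≈ −3053 kJ

Bonds broken (reactants):
  C-C: 2 × 355 = 710
  C-H: 12 × 403 = 4836
  O=O: 7 × 503 = 3521
  Σ(broken) = 9067 kJ
Bonds formed (products):
  C=O: 8 × 813 = 6504
  O-H: 12 × 468 = 5616
  Σ(formed) = 12120 kJ
ΔH = Σ(broken) − Σ(formed) = 9067 − 12120 = −3053 kJ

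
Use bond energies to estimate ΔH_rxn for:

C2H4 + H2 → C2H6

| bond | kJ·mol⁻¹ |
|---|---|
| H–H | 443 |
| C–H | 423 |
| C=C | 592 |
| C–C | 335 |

ΔH ≈ −146 kJ

Bonds broken (reactants):
  C–H: 4 × 423 = 1692
  C=C: 1 × 592 = 592
  H–H: 1 × 443 = 443
  Σ(broken) = 2727 kJ
Bonds formed (products):
  C–C: 1 × 335 = 335
  C–H: 6 × 423 = 2538
  Σ(formed) = 2873 kJ
ΔH = Σ(broken) − Σ(formed) = 2727 − 2873 = −146 kJ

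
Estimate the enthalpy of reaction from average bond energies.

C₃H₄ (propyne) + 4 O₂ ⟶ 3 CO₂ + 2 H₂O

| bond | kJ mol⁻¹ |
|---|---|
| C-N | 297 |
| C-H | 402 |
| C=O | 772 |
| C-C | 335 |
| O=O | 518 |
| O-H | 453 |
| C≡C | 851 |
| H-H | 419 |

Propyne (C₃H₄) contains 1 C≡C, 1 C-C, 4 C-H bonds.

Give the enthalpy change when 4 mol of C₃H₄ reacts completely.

Bonds broken (reactants):
  C≡C: 1 × 851 = 851
  C-C: 1 × 335 = 335
  C-H: 4 × 402 = 1608
  O=O: 4 × 518 = 2072
  Σ(broken) = 4866 kJ
Bonds formed (products):
  C=O: 6 × 772 = 4632
  O-H: 4 × 453 = 1812
  Σ(formed) = 6444 kJ
ΔH = Σ(broken) − Σ(formed) = 4866 − 6444 = −1578 kJ
For 4× the reaction as written: 4 × (−1578) = −6312 kJ

ΔH = −6312 kJ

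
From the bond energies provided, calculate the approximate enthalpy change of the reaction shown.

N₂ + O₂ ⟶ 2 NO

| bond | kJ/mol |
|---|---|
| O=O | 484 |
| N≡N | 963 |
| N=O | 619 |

Bonds broken (reactants):
  N≡N: 1 × 963 = 963
  O=O: 1 × 484 = 484
  Σ(broken) = 1447 kJ
Bonds formed (products):
  N=O: 2 × 619 = 1238
  Σ(formed) = 1238 kJ
ΔH = Σ(broken) − Σ(formed) = 1447 − 1238 = +209 kJ

ΔH ≈ +209 kJ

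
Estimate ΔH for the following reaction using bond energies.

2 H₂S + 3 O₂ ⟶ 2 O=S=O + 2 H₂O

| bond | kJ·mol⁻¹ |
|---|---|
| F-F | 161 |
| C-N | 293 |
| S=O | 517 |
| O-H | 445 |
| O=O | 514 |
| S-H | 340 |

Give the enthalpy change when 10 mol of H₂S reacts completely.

ΔH = −4730 kJ

Bonds broken (reactants):
  O=O: 3 × 514 = 1542
  S-H: 4 × 340 = 1360
  Σ(broken) = 2902 kJ
Bonds formed (products):
  O-H: 4 × 445 = 1780
  S=O: 4 × 517 = 2068
  Σ(formed) = 3848 kJ
ΔH = Σ(broken) − Σ(formed) = 2902 − 3848 = −946 kJ
For 5× the reaction as written: 5 × (−946) = −4730 kJ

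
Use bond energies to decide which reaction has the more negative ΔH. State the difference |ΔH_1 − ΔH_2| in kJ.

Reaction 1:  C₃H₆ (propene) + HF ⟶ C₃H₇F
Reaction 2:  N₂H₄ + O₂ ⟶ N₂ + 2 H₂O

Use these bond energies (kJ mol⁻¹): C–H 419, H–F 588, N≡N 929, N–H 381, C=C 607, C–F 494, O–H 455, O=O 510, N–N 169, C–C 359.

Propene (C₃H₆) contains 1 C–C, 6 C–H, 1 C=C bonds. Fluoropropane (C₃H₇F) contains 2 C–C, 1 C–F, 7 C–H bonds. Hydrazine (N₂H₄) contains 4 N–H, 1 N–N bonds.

Reaction 2, by 469 kJ

Reaction 1:
  Bonds broken (reactants):
    C–C: 1 × 359 = 359
    C–H: 6 × 419 = 2514
    C=C: 1 × 607 = 607
    H–F: 1 × 588 = 588
    Σ(broken) = 4068 kJ
  Bonds formed (products):
    C–C: 2 × 359 = 718
    C–F: 1 × 494 = 494
    C–H: 7 × 419 = 2933
    Σ(formed) = 4145 kJ
  ΔH_1 = 4068 − 4145 = −77 kJ
Reaction 2:
  Bonds broken (reactants):
    N–H: 4 × 381 = 1524
    N–N: 1 × 169 = 169
    O=O: 1 × 510 = 510
    Σ(broken) = 2203 kJ
  Bonds formed (products):
    N≡N: 1 × 929 = 929
    O–H: 4 × 455 = 1820
    Σ(formed) = 2749 kJ
  ΔH_2 = 2203 − 2749 = −546 kJ
ΔH_1 − ΔH_2 = +469 kJ, so reaction 2 has the more negative ΔH; |ΔH_1 − ΔH_2| = 469 kJ.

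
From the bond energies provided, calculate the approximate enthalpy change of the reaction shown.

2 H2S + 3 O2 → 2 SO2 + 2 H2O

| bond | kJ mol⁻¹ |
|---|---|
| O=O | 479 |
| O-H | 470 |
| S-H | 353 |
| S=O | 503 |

ΔH ≈ −1043 kJ

Bonds broken (reactants):
  O=O: 3 × 479 = 1437
  S-H: 4 × 353 = 1412
  Σ(broken) = 2849 kJ
Bonds formed (products):
  O-H: 4 × 470 = 1880
  S=O: 4 × 503 = 2012
  Σ(formed) = 3892 kJ
ΔH = Σ(broken) − Σ(formed) = 2849 − 3892 = −1043 kJ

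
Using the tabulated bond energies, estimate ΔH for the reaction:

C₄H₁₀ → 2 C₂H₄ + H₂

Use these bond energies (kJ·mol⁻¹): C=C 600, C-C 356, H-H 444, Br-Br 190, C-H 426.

Bonds broken (reactants):
  C-C: 3 × 356 = 1068
  C-H: 10 × 426 = 4260
  Σ(broken) = 5328 kJ
Bonds formed (products):
  C-H: 8 × 426 = 3408
  C=C: 2 × 600 = 1200
  H-H: 1 × 444 = 444
  Σ(formed) = 5052 kJ
ΔH = Σ(broken) − Σ(formed) = 5328 − 5052 = +276 kJ

ΔH ≈ +276 kJ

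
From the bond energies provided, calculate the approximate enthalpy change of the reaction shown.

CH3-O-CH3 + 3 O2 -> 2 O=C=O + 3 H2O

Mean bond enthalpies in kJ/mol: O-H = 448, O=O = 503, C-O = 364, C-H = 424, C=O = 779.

Bonds broken (reactants):
  C-H: 6 × 424 = 2544
  C-O: 2 × 364 = 728
  O=O: 3 × 503 = 1509
  Σ(broken) = 4781 kJ
Bonds formed (products):
  C=O: 4 × 779 = 3116
  O-H: 6 × 448 = 2688
  Σ(formed) = 5804 kJ
ΔH = Σ(broken) − Σ(formed) = 4781 − 5804 = −1023 kJ

ΔH ≈ −1023 kJ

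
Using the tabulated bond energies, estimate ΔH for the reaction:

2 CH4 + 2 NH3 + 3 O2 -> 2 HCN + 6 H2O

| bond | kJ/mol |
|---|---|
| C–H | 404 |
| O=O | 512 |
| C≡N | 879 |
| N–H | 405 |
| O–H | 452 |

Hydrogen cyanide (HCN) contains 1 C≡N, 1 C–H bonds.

ΔH ≈ −792 kJ

Bonds broken (reactants):
  C–H: 8 × 404 = 3232
  N–H: 6 × 405 = 2430
  O=O: 3 × 512 = 1536
  Σ(broken) = 7198 kJ
Bonds formed (products):
  C≡N: 2 × 879 = 1758
  C–H: 2 × 404 = 808
  O–H: 12 × 452 = 5424
  Σ(formed) = 7990 kJ
ΔH = Σ(broken) − Σ(formed) = 7198 − 7990 = −792 kJ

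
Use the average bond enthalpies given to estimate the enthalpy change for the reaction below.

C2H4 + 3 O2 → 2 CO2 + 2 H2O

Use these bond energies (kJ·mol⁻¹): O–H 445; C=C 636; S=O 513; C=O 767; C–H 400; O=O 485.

Bonds broken (reactants):
  C–H: 4 × 400 = 1600
  C=C: 1 × 636 = 636
  O=O: 3 × 485 = 1455
  Σ(broken) = 3691 kJ
Bonds formed (products):
  C=O: 4 × 767 = 3068
  O–H: 4 × 445 = 1780
  Σ(formed) = 4848 kJ
ΔH = Σ(broken) − Σ(formed) = 3691 − 4848 = −1157 kJ

ΔH ≈ −1157 kJ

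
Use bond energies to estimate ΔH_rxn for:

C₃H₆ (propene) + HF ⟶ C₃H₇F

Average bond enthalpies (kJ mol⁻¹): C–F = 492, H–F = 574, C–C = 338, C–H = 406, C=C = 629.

Bonds broken (reactants):
  C–C: 1 × 338 = 338
  C–H: 6 × 406 = 2436
  C=C: 1 × 629 = 629
  H–F: 1 × 574 = 574
  Σ(broken) = 3977 kJ
Bonds formed (products):
  C–C: 2 × 338 = 676
  C–F: 1 × 492 = 492
  C–H: 7 × 406 = 2842
  Σ(formed) = 4010 kJ
ΔH = Σ(broken) − Σ(formed) = 3977 − 4010 = −33 kJ

ΔH ≈ −33 kJ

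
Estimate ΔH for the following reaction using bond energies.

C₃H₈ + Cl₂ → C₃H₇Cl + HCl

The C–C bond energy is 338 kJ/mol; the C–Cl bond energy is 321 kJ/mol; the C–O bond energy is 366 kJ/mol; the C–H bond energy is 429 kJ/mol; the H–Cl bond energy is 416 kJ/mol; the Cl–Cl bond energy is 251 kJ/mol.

Bonds broken (reactants):
  C–C: 2 × 338 = 676
  C–H: 8 × 429 = 3432
  Cl–Cl: 1 × 251 = 251
  Σ(broken) = 4359 kJ
Bonds formed (products):
  C–C: 2 × 338 = 676
  C–Cl: 1 × 321 = 321
  C–H: 7 × 429 = 3003
  H–Cl: 1 × 416 = 416
  Σ(formed) = 4416 kJ
ΔH = Σ(broken) − Σ(formed) = 4359 − 4416 = −57 kJ

ΔH ≈ −57 kJ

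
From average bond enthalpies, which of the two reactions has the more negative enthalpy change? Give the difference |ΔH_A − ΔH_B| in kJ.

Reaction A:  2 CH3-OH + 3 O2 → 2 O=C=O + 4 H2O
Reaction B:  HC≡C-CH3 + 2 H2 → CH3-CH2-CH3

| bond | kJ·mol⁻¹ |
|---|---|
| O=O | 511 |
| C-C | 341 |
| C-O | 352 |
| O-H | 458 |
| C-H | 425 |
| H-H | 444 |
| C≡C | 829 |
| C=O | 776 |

Reaction A, by 741 kJ

Reaction A:
  Bonds broken (reactants):
    C-H: 6 × 425 = 2550
    C-O: 2 × 352 = 704
    O-H: 2 × 458 = 916
    O=O: 3 × 511 = 1533
    Σ(broken) = 5703 kJ
  Bonds formed (products):
    C=O: 4 × 776 = 3104
    O-H: 8 × 458 = 3664
    Σ(formed) = 6768 kJ
  ΔH_A = 5703 − 6768 = −1065 kJ
Reaction B:
  Bonds broken (reactants):
    C≡C: 1 × 829 = 829
    C-C: 1 × 341 = 341
    C-H: 4 × 425 = 1700
    H-H: 2 × 444 = 888
    Σ(broken) = 3758 kJ
  Bonds formed (products):
    C-C: 2 × 341 = 682
    C-H: 8 × 425 = 3400
    Σ(formed) = 4082 kJ
  ΔH_B = 3758 − 4082 = −324 kJ
ΔH_A − ΔH_B = −741 kJ, so reaction A has the more negative ΔH; |ΔH_A − ΔH_B| = 741 kJ.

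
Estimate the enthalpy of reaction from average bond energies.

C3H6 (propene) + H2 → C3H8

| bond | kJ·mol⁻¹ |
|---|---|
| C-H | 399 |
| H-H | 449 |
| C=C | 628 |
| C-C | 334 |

Bonds broken (reactants):
  C-C: 1 × 334 = 334
  C-H: 6 × 399 = 2394
  C=C: 1 × 628 = 628
  H-H: 1 × 449 = 449
  Σ(broken) = 3805 kJ
Bonds formed (products):
  C-C: 2 × 334 = 668
  C-H: 8 × 399 = 3192
  Σ(formed) = 3860 kJ
ΔH = Σ(broken) − Σ(formed) = 3805 − 3860 = −55 kJ

ΔH ≈ −55 kJ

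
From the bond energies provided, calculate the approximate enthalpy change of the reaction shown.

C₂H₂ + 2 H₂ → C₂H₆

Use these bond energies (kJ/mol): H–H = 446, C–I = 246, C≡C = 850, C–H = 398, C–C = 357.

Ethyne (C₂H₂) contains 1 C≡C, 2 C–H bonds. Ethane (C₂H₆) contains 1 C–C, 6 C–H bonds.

Bonds broken (reactants):
  C≡C: 1 × 850 = 850
  C–H: 2 × 398 = 796
  H–H: 2 × 446 = 892
  Σ(broken) = 2538 kJ
Bonds formed (products):
  C–C: 1 × 357 = 357
  C–H: 6 × 398 = 2388
  Σ(formed) = 2745 kJ
ΔH = Σ(broken) − Σ(formed) = 2538 − 2745 = −207 kJ

ΔH ≈ −207 kJ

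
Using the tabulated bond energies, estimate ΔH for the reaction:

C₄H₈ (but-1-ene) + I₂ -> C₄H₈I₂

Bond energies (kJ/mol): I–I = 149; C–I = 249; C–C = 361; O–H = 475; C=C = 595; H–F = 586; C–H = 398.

Bonds broken (reactants):
  C–C: 2 × 361 = 722
  C–H: 8 × 398 = 3184
  C=C: 1 × 595 = 595
  I–I: 1 × 149 = 149
  Σ(broken) = 4650 kJ
Bonds formed (products):
  C–C: 3 × 361 = 1083
  C–H: 8 × 398 = 3184
  C–I: 2 × 249 = 498
  Σ(formed) = 4765 kJ
ΔH = Σ(broken) − Σ(formed) = 4650 − 4765 = −115 kJ

ΔH ≈ −115 kJ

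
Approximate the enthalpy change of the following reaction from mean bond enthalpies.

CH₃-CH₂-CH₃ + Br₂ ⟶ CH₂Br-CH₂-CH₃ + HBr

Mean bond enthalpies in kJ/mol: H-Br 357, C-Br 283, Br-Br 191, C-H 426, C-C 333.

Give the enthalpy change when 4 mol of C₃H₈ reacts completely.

Bonds broken (reactants):
  Br-Br: 1 × 191 = 191
  C-C: 2 × 333 = 666
  C-H: 8 × 426 = 3408
  Σ(broken) = 4265 kJ
Bonds formed (products):
  C-Br: 1 × 283 = 283
  C-C: 2 × 333 = 666
  C-H: 7 × 426 = 2982
  H-Br: 1 × 357 = 357
  Σ(formed) = 4288 kJ
ΔH = Σ(broken) − Σ(formed) = 4265 − 4288 = −23 kJ
For 4× the reaction as written: 4 × (−23) = −92 kJ

ΔH = −92 kJ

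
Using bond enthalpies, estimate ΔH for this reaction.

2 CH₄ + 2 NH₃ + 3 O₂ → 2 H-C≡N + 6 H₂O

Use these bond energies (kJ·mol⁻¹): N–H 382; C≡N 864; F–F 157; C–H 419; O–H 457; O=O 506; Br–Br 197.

ΔH ≈ −888 kJ

Bonds broken (reactants):
  C–H: 8 × 419 = 3352
  N–H: 6 × 382 = 2292
  O=O: 3 × 506 = 1518
  Σ(broken) = 7162 kJ
Bonds formed (products):
  C≡N: 2 × 864 = 1728
  C–H: 2 × 419 = 838
  O–H: 12 × 457 = 5484
  Σ(formed) = 8050 kJ
ΔH = Σ(broken) − Σ(formed) = 7162 − 8050 = −888 kJ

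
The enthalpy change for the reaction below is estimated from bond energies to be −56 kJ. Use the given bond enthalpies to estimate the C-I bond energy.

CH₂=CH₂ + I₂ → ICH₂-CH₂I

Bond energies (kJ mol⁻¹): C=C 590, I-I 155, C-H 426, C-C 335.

Let D be the C-I bond energy.
Σ(broken) = 4×426 + 1×590 + 1×155 = 2449
Σ(formed) = 1×335 + 4×426 + 2×D = 2039 + 2D
ΔH = Σ(broken) − Σ(formed) = (2449) − (2039 + 2D) = +410 − 2D
Setting this equal to −56 kJ gives 2D = 466, so D = 233 kJ/mol.

D(C-I) ≈ 233 kJ/mol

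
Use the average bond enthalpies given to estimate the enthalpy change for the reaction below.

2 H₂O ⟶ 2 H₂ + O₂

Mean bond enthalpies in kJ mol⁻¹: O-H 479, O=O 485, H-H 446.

ΔH ≈ +539 kJ

Bonds broken (reactants):
  O-H: 4 × 479 = 1916
  Σ(broken) = 1916 kJ
Bonds formed (products):
  H-H: 2 × 446 = 892
  O=O: 1 × 485 = 485
  Σ(formed) = 1377 kJ
ΔH = Σ(broken) − Σ(formed) = 1916 − 1377 = +539 kJ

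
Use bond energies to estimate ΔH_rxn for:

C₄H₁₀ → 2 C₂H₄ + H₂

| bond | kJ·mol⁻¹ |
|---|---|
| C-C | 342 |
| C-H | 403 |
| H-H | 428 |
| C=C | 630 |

ΔH ≈ +144 kJ

Bonds broken (reactants):
  C-C: 3 × 342 = 1026
  C-H: 10 × 403 = 4030
  Σ(broken) = 5056 kJ
Bonds formed (products):
  C-H: 8 × 403 = 3224
  C=C: 2 × 630 = 1260
  H-H: 1 × 428 = 428
  Σ(formed) = 4912 kJ
ΔH = Σ(broken) − Σ(formed) = 5056 − 4912 = +144 kJ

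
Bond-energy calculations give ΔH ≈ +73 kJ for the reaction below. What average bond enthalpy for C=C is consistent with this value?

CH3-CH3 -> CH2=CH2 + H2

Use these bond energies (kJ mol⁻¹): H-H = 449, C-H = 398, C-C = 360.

D(C=C) ≈ 634 kJ/mol

Let D be the C=C bond energy.
Σ(broken) = 1×360 + 6×398 = 2748
Σ(formed) = 4×398 + 1×D + 1×449 = 2041 + D
ΔH = Σ(broken) − Σ(formed) = (2748) − (2041 + D) = +707 − D
Setting this equal to +73 kJ gives D = 634 kJ/mol.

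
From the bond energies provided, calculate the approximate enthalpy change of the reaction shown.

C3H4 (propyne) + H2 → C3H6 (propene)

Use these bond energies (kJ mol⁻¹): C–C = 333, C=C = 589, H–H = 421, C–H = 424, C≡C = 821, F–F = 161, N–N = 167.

ΔH ≈ −195 kJ

Bonds broken (reactants):
  C≡C: 1 × 821 = 821
  C–C: 1 × 333 = 333
  C–H: 4 × 424 = 1696
  H–H: 1 × 421 = 421
  Σ(broken) = 3271 kJ
Bonds formed (products):
  C–C: 1 × 333 = 333
  C–H: 6 × 424 = 2544
  C=C: 1 × 589 = 589
  Σ(formed) = 3466 kJ
ΔH = Σ(broken) − Σ(formed) = 3271 − 3466 = −195 kJ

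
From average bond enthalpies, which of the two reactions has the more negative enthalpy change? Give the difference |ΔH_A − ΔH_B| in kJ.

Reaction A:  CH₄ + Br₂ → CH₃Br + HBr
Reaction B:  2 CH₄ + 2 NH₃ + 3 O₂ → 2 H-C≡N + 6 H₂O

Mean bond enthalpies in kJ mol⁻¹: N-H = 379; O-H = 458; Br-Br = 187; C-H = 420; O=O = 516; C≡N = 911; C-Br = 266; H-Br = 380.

Reaction B, by 937 kJ

Reaction A:
  Bonds broken (reactants):
    Br-Br: 1 × 187 = 187
    C-H: 4 × 420 = 1680
    Σ(broken) = 1867 kJ
  Bonds formed (products):
    C-Br: 1 × 266 = 266
    C-H: 3 × 420 = 1260
    H-Br: 1 × 380 = 380
    Σ(formed) = 1906 kJ
  ΔH_A = 1867 − 1906 = −39 kJ
Reaction B:
  Bonds broken (reactants):
    C-H: 8 × 420 = 3360
    N-H: 6 × 379 = 2274
    O=O: 3 × 516 = 1548
    Σ(broken) = 7182 kJ
  Bonds formed (products):
    C≡N: 2 × 911 = 1822
    C-H: 2 × 420 = 840
    O-H: 12 × 458 = 5496
    Σ(formed) = 8158 kJ
  ΔH_B = 7182 − 8158 = −976 kJ
ΔH_A − ΔH_B = +937 kJ, so reaction B has the more negative ΔH; |ΔH_A − ΔH_B| = 937 kJ.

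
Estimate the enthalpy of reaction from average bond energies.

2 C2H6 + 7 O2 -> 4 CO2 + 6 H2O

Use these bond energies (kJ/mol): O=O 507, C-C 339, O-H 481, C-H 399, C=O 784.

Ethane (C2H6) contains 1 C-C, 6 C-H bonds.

Bonds broken (reactants):
  C-C: 2 × 339 = 678
  C-H: 12 × 399 = 4788
  O=O: 7 × 507 = 3549
  Σ(broken) = 9015 kJ
Bonds formed (products):
  C=O: 8 × 784 = 6272
  O-H: 12 × 481 = 5772
  Σ(formed) = 12044 kJ
ΔH = Σ(broken) − Σ(formed) = 9015 − 12044 = −3029 kJ

ΔH ≈ −3029 kJ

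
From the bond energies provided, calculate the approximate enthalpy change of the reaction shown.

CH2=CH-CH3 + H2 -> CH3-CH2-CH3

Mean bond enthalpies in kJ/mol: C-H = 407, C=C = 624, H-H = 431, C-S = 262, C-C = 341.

ΔH ≈ −100 kJ

Bonds broken (reactants):
  C-C: 1 × 341 = 341
  C-H: 6 × 407 = 2442
  C=C: 1 × 624 = 624
  H-H: 1 × 431 = 431
  Σ(broken) = 3838 kJ
Bonds formed (products):
  C-C: 2 × 341 = 682
  C-H: 8 × 407 = 3256
  Σ(formed) = 3938 kJ
ΔH = Σ(broken) − Σ(formed) = 3838 − 3938 = −100 kJ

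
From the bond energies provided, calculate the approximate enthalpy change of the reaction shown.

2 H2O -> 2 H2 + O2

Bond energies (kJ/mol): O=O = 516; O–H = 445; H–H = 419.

ΔH ≈ +426 kJ

Bonds broken (reactants):
  O–H: 4 × 445 = 1780
  Σ(broken) = 1780 kJ
Bonds formed (products):
  H–H: 2 × 419 = 838
  O=O: 1 × 516 = 516
  Σ(formed) = 1354 kJ
ΔH = Σ(broken) − Σ(formed) = 1780 − 1354 = +426 kJ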